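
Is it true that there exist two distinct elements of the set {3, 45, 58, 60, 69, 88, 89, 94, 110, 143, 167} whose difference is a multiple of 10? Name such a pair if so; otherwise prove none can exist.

The pair (3, 143) works.

3 mod 10 = 3 and 143 mod 10 = 3, so 143 − 3 = 140 = 14·10.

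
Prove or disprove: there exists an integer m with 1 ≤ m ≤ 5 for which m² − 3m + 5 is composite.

m = 4

At m = 4: 4² − 3·4 + 5 = 9 = 3·3, which is composite.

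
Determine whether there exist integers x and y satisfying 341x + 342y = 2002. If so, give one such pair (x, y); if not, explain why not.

Since gcd(341, 342) = 1, every integer is an integer combination of 341 and 342.
Run the Euclidean algorithm on 342 and 341: 342 = 1·341 + 1, 341 = 341·1 + 0.
Back-substituting, 1 = 342 − 1·341; that is, 341·(-1) + 342·1 = 1.
Multiplying through by 2002: x = (-1)·2002 = -2002, y = 1·2002 = 2002 is a solution.
The general solution is x = -2002 + 342k, y = 2002 − 341k; taking k = 6 gives the smaller pair x = 50, y = -44.
Indeed 341·50 + 342·(-44) = 17050 − 15048 = 2002.

x = 50, y = -44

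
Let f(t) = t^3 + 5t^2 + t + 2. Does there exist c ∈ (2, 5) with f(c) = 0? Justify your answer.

f(2) = 32 and f(5) = 257, both positive, so a sign-change argument is unavailable; we show f keeps this sign on the whole interval.
Shift to the endpoint 2: with t = 2 + u (0 < u < 3), one computes f(2 + u) = u^3 + 11u^2 + 33u + 32.
The nonzero coefficients here are all positive, so for u > 0 every term is positive (or zero), and the constant term 32 is strictly positive.
So f is strictly positive on (2, 5); no root exists in the interval.

No such root exists.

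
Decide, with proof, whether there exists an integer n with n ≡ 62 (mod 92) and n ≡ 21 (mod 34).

No, no such integer exists.

gcd(92, 34) = 2. If n ≡ 62 (mod 92) and n ≡ 21 (mod 34), then n ≡ 62 (mod 2) and n ≡ 21 (mod 2).
However 62 ≡ 0 and 21 ≡ 1 (mod 2), and 0 ≠ 1.
Therefore no such n exists.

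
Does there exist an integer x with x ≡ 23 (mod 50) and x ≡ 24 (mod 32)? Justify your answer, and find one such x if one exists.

No, no such integer exists.

Both moduli are multiples of 2 = gcd(50, 32), so any solution would satisfy x ≡ 23 and x ≡ 24 modulo 2 simultaneously.
These are incompatible: 23 − 24 = -1 is not divisible by 2.
So no integer satisfies both congruences.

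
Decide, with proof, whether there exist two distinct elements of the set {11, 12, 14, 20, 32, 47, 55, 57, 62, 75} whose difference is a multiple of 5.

Yes: 12 and 32.

Both 12 and 32 leave remainder 2 on division by 5; their difference 20 = 4·5 is a multiple of 5.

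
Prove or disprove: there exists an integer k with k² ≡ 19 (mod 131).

No, no such integer exists.

Apply Euler's criterion with the prime 131: 19 is a quadratic residue iff 19^65 ≡ 1 (mod 131), and a non-residue iff it is ≡ −1.
Squaring successively (mod 131): 19^2 = 361 ≡ 99; 19^4 ≡ 99² = 9801 ≡ 107; 19^8 ≡ 107² = 11449 ≡ 52; 19^16 ≡ 52² = 2704 ≡ 84; 19^32 ≡ 84² = 7056 ≡ 113; 19^64 ≡ 113² = 12769 ≡ 62.
Since 65 = 64 + 1, 19^65 ≡ 62 · 19; multiplying out mod 131: 62·19 = 1178 ≡ 130. Thus 19^65 ≡ 130 ≡ −1 (mod 131).
By Euler's criterion 19 is a quadratic non-residue mod 131: no k satisfies k² ≡ 19 (mod 131).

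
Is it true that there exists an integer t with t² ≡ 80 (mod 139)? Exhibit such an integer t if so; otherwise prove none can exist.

t = 48

t = 48 works: 48² = 2304, and 2304 − 80 = 2224 = 16·139.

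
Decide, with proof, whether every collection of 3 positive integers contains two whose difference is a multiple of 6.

Take the 3 consecutive integers 20, 21, 22: their residues mod 6 are all distinct because 3 ≤ 6.
Any two of them differ by at most 2 < 6 and by at least 1, so no difference is a multiple of 6.

No, the set {20, 21, 22} is a counterexample.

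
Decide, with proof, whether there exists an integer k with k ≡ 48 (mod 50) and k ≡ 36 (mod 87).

gcd(50, 87) = 1, so the Chinese Remainder Theorem guarantees exactly one residue class mod 4350 satisfying both.
Any solution of the first congruence is k = 48 + 50t; substituting into the second, 50t ≡ 36 − 48 ≡ 75 (mod 87).
Since 50·47 = 2350 = 27·87 + 1, the inverse of 50 mod 87 is 47.
Therefore t ≡ 47·75 = 3525 ≡ 45 (mod 87).
Taking t = 45 gives k = 48 + 50·45 = 2298.
Indeed 2298 ≡ 48 (mod 50) and 2298 ≡ 36 (mod 87).

k = 2298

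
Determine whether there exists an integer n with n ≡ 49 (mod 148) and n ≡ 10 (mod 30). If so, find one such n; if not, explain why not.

Both moduli are multiples of 2 = gcd(148, 30), so any solution would satisfy n ≡ 49 and n ≡ 10 modulo 2 simultaneously.
These are incompatible: 49 − 10 = 39 is not divisible by 2.
Therefore no such n exists.

No such integer exists.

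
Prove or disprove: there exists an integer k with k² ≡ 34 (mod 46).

No, no such integer exists.

Reduce modulo the prime factor 23 of 46: any solution would satisfy k² ≡ 11 (mod 23).
Apply Euler's criterion with the prime 23: 11 is a quadratic residue iff 11^11 ≡ 1 (mod 23), and a non-residue iff it is ≡ −1.
Repeated squaring mod 23: 11^2 = 121 ≡ 6; 11^4 ≡ 6² = 36 ≡ 13; 11^8 ≡ 13² = 169 ≡ 8.
Since 11 = 8 + 2 + 1, 11^11 ≡ 8 · 6 · 11; multiplying out mod 23: 8·6 = 48 ≡ 2, then 2·11 = 22 ≡ 22. Thus 11^11 ≡ 22 ≡ −1 (mod 23).
By Euler's criterion 11 is a quadratic non-residue mod 23: no k satisfies k² ≡ 11 (mod 23).
So 11 is not a square mod 23, and hence 34 is not a square mod 46.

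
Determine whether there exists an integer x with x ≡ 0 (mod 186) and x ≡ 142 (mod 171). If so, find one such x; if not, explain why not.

There is no such integer.

Reduce both congruences modulo 3, which divides 186 and 171: they say x ≡ 0 (mod 3) and x ≡ 142 (mod 3).
These are incompatible: 0 − 142 = -142 is not divisible by 3.
Therefore no such x exists.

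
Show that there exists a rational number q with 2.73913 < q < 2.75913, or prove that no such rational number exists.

Look for a denominator N such that an integer falls strictly between N·2.73913 and N·2.75913. N = 4 works: 4·2.73913 = 10.95652 < 11 < 11.03652 = 4·2.75913.
So q = 11/4 works: it is a ratio of integers, and dividing 4·2.73913 < 11 < 4·2.75913 through by 4 gives 2.73913 < 11/4 < 2.75913.

q = 11/4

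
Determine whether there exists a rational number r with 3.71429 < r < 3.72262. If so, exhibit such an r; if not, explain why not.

Look for a denominator N such that an integer falls strictly between N·3.71429 and N·3.72262. N = 18 works: 18·3.71429 = 66.85722 < 67 < 67.00716 = 18·3.72262.
So r = 67/18 works: it is a ratio of integers, and dividing 18·3.71429 < 67 < 18·3.72262 through by 18 gives 3.71429 < 67/18 < 3.72262.

r = 67/18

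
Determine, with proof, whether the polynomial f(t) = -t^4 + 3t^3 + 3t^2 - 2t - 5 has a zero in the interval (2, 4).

Such a root exists.

f(2) = 11 and f(4) = -29, which have opposite signs.
As a polynomial, f is continuous on every closed interval.
By the Intermediate Value Theorem f must vanish at some point of (2, 4).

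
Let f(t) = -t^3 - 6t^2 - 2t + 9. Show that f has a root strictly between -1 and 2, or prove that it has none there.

Such a root exists.

f(-1) = 6 and f(2) = -27, which have opposite signs.
Since f is a polynomial it is continuous on [-1, 2].
By the Intermediate Value Theorem f must vanish at some point of (-1, 2).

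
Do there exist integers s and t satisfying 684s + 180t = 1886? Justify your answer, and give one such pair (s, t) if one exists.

No, no such integers exist.

Both 684 and 180 are divisible by gcd(684, 180) = 36, hence so is any combination 684s + 180t.
But 1886 = 36·52 + 14, so 36 ∤ 1886.
Therefore 684s + 180t = 1886 has no solution in integers.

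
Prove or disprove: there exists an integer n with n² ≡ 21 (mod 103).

103 is prime, so by Euler's criterion 21 is a square mod 103 iff 21^((103−1)/2) = 21^51 ≡ 1 (mod 103).
Squaring successively (mod 103): 21^2 = 441 ≡ 29; 21^4 ≡ 29² = 841 ≡ 17; 21^8 ≡ 17² = 289 ≡ 83; 21^16 ≡ 83² = 6889 ≡ 91; 21^32 ≡ 91² = 8281 ≡ 41.
Since 51 = 32 + 16 + 2 + 1, 21^51 ≡ 41 · 91 · 29 · 21; multiplying out mod 103: 41·91 = 3731 ≡ 23, then 23·29 = 667 ≡ 49, then 49·21 = 1029 ≡ 102. Thus 21^51 ≡ 102 ≡ −1 (mod 103).
By Euler's criterion 21 is a quadratic non-residue mod 103: no n satisfies n² ≡ 21 (mod 103).

No, no such integer exists.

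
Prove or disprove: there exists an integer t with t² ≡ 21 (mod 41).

t = 29 works: 29² = 841, and 841 − 21 = 820 = 20·41.

t = 29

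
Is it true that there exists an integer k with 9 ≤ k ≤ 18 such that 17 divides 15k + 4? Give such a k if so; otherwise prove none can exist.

There is no such integer k in that range.

The values of 15k + 4 for k = 9, 10, …, 18 are 139, 154, 169, 184, 199, 214, 229, 244, 259, 274; reduced mod 17 these are 3, 1, 16, 14, 12, 10, 8, 6, 4, 2.
Since 0 is absent from this list, 17 ∤ 15k + 4 for every k with 9 ≤ k ≤ 18.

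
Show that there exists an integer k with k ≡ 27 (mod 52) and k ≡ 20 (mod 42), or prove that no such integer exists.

No, no such integer exists.

gcd(52, 42) = 2. If k ≡ 27 (mod 52) and k ≡ 20 (mod 42), then k ≡ 27 (mod 2) and k ≡ 20 (mod 2).
These are incompatible: 27 − 20 = 7 is not divisible by 2.
Therefore no such k exists.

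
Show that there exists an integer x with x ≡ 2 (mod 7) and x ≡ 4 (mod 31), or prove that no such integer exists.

x = 128

Since 7 and 31 share no common factor, CRT says the pair of congruences has a solution (unique mod 217).
Write x = 2 + 7t and require 2 + 7t ≡ 4 (mod 31), i.e. 7t ≡ 2 (mod 31).
Since 7·9 = 63 = 2·31 + 1, the inverse of 7 mod 31 is 9.
Multiplying by 9: t ≡ 9·2 = 18 (mod 31).
With t = 18: x = 2 + 7·18 = 128.
Check: 128 mod 7 = 2, 128 mod 31 = 4. ✓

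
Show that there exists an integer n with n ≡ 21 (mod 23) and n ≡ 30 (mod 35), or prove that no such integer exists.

Since 23 and 35 share no common factor, CRT says the pair of congruences has a solution (unique mod 805).
Write n = 21 + 23t and require 21 + 23t ≡ 30 (mod 35), i.e. 23t ≡ 9 (mod 35).
Invert 23 mod 35 by the Euclidean algorithm: 35 = 1·23 + 12, 23 = 1·12 + 11, 12 = 1·11 + 1, 11 = 11·1 + 0; back-substituting, 1 = 12 − 1·11 = 12 − (23 − 1·12) = −23 + 2·12 = −23 + 2·(35 − 1·23) = 2·35 − 3·23. Hence 23·(-3) ≡ 1, so 23⁻¹ ≡ -3 ≡ 32 (mod 35).
Therefore t ≡ 32·9 = 288 ≡ 8 (mod 35).
Taking t = 8 gives n = 21 + 23·8 = 205.
Indeed 205 ≡ 21 (mod 23) and 205 ≡ 30 (mod 35).

n = 205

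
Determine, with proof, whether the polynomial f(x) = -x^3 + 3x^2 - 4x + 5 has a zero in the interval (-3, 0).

No such root exists.

Evaluate at the endpoints: f(-3) = 71, f(0) = 5 — same sign (positive).
The derivative f'(x) = -3x^2 + 6x - 4 is a quadratic with discriminant 6² − 4·(-3)·(-4) = -12 < 0; it never vanishes, so it is always negative (sign of the leading coefficient).
Hence f is strictly decreasing on ℝ, and in particular on [-3, 0]. A strictly monotone function with same-sign endpoint values stays positive on the whole interval, so f has no zero in (-3, 0).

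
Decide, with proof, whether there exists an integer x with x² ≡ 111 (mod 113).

x = 87

x = 87 works: 87² = 7569, and 7569 − 111 = 7458 = 66·113.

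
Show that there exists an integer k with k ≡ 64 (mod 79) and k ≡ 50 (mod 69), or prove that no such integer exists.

Since 79 and 69 share no common factor, CRT says the pair of congruences has a solution (unique mod 5451).
Write k = 64 + 79t and require 64 + 79t ≡ 50 (mod 69), i.e. 79t ≡ 55 (mod 69).
79 ≡ 10 (mod 69), so this reads 10t ≡ 55 (mod 69). Since 10·7 = 70 = 1·69 + 1, the inverse of 10 mod 69 is 7.
Therefore t ≡ 7·55 = 385 ≡ 40 (mod 69).
With t = 40: k = 64 + 79·40 = 3224.
Verify: 3224 = 40·79 + 64 and 3224 = 46·69 + 50. ✓

k = 3224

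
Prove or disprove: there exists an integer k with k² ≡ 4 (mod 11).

Take k = 2. Then 2² = 4, and since 0 ≤ 4 < 11 this is already reduced: 2² ≡ 4 (mod 11).

k = 2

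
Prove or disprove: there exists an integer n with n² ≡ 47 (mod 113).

There is no such integer.

113 is prime, so by Euler's criterion 47 is a square mod 113 iff 47^((113−1)/2) = 47^56 ≡ 1 (mod 113).
Repeated squaring mod 113: 47^2 = 2209 ≡ 62; 47^4 ≡ 62² = 3844 ≡ 2; 47^8 ≡ 2² = 4 ≡ 4; 47^16 ≡ 4² = 16 ≡ 16; 47^32 ≡ 16² = 256 ≡ 30.
Since 56 = 32 + 16 + 8, 47^56 ≡ 30 · 16 · 4; multiplying out mod 113: 30·16 = 480 ≡ 28, then 28·4 = 112 ≡ 112. Thus 47^56 ≡ 112 ≡ −1 (mod 113).
The value −1 means 47 is a non-residue modulo 113, so n² ≡ 47 (mod 113) is impossible.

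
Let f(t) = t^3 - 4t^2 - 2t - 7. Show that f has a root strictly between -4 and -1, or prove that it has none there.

The endpoint values f(-4) = -127 and f(-1) = -10 are both negative. Claim: f(t) < 0 for every t in (-4, -1).
Substitute t = -1 − u, where 0 < u < 3 on the interval. Expanding, f(-1 − u) = -u^3 - 7u^2 - 9u - 10.
The nonzero coefficients here are all negative, so for u > 0 every term is negative (or zero), and the constant term -10 is strictly negative.
So f is strictly negative on (-4, -1); no root exists in the interval.

No.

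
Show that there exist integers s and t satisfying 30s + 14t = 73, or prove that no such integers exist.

There are no such integers.

Any value of 30s + 14t is a multiple of gcd(30, 14) = 2.
But 73 = 2·36 + 1, so 2 ∤ 73.
Therefore 30s + 14t = 73 has no solution in integers.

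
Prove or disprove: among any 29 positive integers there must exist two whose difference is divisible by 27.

Partition the integers by their residue mod 27; there are 27 classes.
Placing 29 integers into 27 classes, some class receives at least two — say a and b.
Their difference a − b is then a multiple of 27.

Yes, this is always true.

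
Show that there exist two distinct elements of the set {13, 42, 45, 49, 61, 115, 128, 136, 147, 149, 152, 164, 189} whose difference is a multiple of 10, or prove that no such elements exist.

42 mod 10 = 2 and 152 mod 10 = 2, so 152 − 42 = 110 = 11·10.

The pair (42, 152) works.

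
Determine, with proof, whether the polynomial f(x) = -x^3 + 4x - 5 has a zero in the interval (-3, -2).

Yes, f has a root in the interval.

f(-3) = 10 and f(-2) = -5, which have opposite signs.
As a polynomial, f is continuous on every closed interval.
By the Intermediate Value Theorem f must vanish at some point of (-3, -2).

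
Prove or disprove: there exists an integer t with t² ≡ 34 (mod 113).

No, no such integer exists.

113 is prime, so by Euler's criterion 34 is a square mod 113 iff 34^((113−1)/2) = 34^56 ≡ 1 (mod 113).
Squaring successively (mod 113): 34^2 = 1156 ≡ 26; 34^4 ≡ 26² = 676 ≡ 111; 34^8 ≡ 111² = 12321 ≡ 4; 34^16 ≡ 4² = 16 ≡ 16; 34^32 ≡ 16² = 256 ≡ 30.
Since 56 = 32 + 16 + 8, 34^56 ≡ 30 · 16 · 4; multiplying out mod 113: 30·16 = 480 ≡ 28, then 28·4 = 112 ≡ 112. Thus 34^56 ≡ 112 ≡ −1 (mod 113).
By Euler's criterion 34 is a quadratic non-residue mod 113: no t satisfies t² ≡ 34 (mod 113).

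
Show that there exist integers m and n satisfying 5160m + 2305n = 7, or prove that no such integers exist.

There are no such integers.

Both 5160 and 2305 are divisible by gcd(5160, 2305) = 5, hence so is any combination 5160m + 2305n.
But 7 = 5·1 + 2, so 5 ∤ 7.
Hence no integers m, n satisfy the equation.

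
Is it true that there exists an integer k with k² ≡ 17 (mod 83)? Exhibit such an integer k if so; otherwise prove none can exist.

k = 10 works: 10² = 100, and 100 − 17 = 83 = 1·83.

k = 10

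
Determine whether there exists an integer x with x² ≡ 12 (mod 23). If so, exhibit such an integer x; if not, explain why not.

x = 14

Take x = 14. Then 14² = 196 = 8·23 + 12, so 14² ≡ 12 (mod 23).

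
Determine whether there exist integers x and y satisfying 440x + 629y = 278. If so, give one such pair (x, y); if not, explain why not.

x = 541, y = -378

440 and 629 are coprime, so 440x + 629y ranges over all of ℤ.
Run the Euclidean algorithm on 629 and 440: 629 = 1·440 + 189, 440 = 2·189 + 62, 189 = 3·62 + 3, 62 = 20·3 + 2, 3 = 1·2 + 1, 2 = 2·1 + 0.
Unwinding: 1 = 3 − 1·2 = 3 − (62 − 20·3) = −62 + 21·3 = −62 + 21·(189 − 3·62) = 21·189 − 64·62 = 21·189 − 64·(440 − 2·189) = −64·440 + 149·189 = −64·440 + 149·(629 − 1·440) = 149·629 − 213·440, i.e. 440·(-213) + 629·149 = 1.
Times 278: 440·(-59214) + 629·41422 = 278, so (-59214, 41422) solves it.
The general solution is x = -59214 + 629k, y = 41422 − 440k; taking k = 95 gives the smaller pair x = 541, y = -378.
Indeed 440·541 + 629·(-378) = 238040 − 237762 = 278.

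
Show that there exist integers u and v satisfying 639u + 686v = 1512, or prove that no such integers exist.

u = 70, v = -63

Since gcd(639, 686) = 1, every integer is an integer combination of 639 and 686.
Run the Euclidean algorithm on 686 and 639: 686 = 1·639 + 47, 639 = 13·47 + 28, 47 = 1·28 + 19, 28 = 1·19 + 9, 19 = 2·9 + 1, 9 = 9·1 + 0.
Working back up the chain: 1 = 19 − 2·9 = 19 − 2·(28 − 1·19) = −2·28 + 3·19 = −2·28 + 3·(47 − 1·28) = 3·47 − 5·28 = 3·47 − 5·(639 − 13·47) = −5·639 + 68·47 = −5·639 + 68·(686 − 1·639) = 68·686 − 73·639. So 639·(-73) + 686·68 = 1.
Times 1512: 639·(-110376) + 686·102816 = 1512, so (-110376, 102816) solves it.
Adding 161·686 to u and subtracting 161·639 from v gives the tidier solution (70, -63).
Check: 639·70 + 686·(-63) = 44730 − 43218 = 1512. ✓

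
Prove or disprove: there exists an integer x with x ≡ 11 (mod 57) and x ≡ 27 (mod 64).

x = 923

gcd(57, 64) = 1, so the Chinese Remainder Theorem guarantees exactly one residue class mod 3648 satisfying both.
Any solution of the first congruence is x = 11 + 57t; substituting into the second, 57t ≡ 27 − 11 ≡ 16 (mod 64).
To invert 57 modulo 64: 64 = 1·57 + 7, 57 = 8·7 + 1, 7 = 7·1 + 0, and unwinding, 1 = 57 − 8·7 = 57 − 8·(64 − 1·57) = −8·64 + 9·57. Thus 57⁻¹ ≡ 9 (mod 64).
Multiplying by 9: t ≡ 9·16 = 144 ≡ 16 (mod 64).
With t = 16: x = 11 + 57·16 = 923.
Verify: 923 = 16·57 + 11 and 923 = 14·64 + 27. ✓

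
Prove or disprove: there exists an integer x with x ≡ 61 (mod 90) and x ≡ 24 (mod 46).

Both moduli are multiples of 2 = gcd(90, 46), so any solution would satisfy x ≡ 61 and x ≡ 24 modulo 2 simultaneously.
However 61 ≡ 1 and 24 ≡ 0 (mod 2), and 1 ≠ 0.
Hence the system has no solution.

There is no such integer.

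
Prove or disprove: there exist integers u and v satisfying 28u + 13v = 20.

u = 10, v = -20

Since gcd(28, 13) = 1, every integer is an integer combination of 28 and 13.
Euclidean algorithm: 28 = 2·13 + 2, 13 = 6·2 + 1, 2 = 2·1 + 0.
Working back up the chain: 1 = 13 − 6·2 = 13 − 6·(28 − 2·13) = −6·28 + 13·13. So 28·(-6) + 13·13 = 1.
Multiplying through by 20: u = (-6)·20 = -120, v = 13·20 = 260 is a solution.
The general solution is u = -120 + 13k, v = 260 − 28k; taking k = 10 gives the smaller pair u = 10, v = -20.
Indeed 28·10 + 13·(-20) = 280 − 260 = 20.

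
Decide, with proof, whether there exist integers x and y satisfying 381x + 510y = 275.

Both 381 and 510 are divisible by gcd(381, 510) = 3, hence so is any combination 381x + 510y.
But 275 = 3·91 + 2, so 3 ∤ 275.
Therefore 381x + 510y = 275 has no solution in integers.

No, no such integers exist.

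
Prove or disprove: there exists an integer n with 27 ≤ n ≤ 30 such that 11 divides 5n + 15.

Scanning upward from n = 27 gives 150, 155, 160, none divisible by 11. At n = 30 we get 5·30 + 15 = 165, and 165 = 11·15.

n = 30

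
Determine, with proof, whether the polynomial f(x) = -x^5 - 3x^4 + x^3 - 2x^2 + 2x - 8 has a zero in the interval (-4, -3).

f(-4) = 144 and f(-3) = -59, which have opposite signs.
Since f is a polynomial it is continuous on [-4, -3].
By the Intermediate Value Theorem f must vanish at some point of (-4, -3).

Yes, f has a root in the interval.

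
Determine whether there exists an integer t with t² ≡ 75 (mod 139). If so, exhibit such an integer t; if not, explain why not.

There is no such integer.

Apply Euler's criterion with the prime 139: 75 is a quadratic residue iff 75^69 ≡ 1 (mod 139), and a non-residue iff it is ≡ −1.
Squaring successively (mod 139): 75^2 = 5625 ≡ 65; 75^4 ≡ 65² = 4225 ≡ 55; 75^8 ≡ 55² = 3025 ≡ 106; 75^16 ≡ 106² = 11236 ≡ 116; 75^32 ≡ 116² = 13456 ≡ 112; 75^64 ≡ 112² = 12544 ≡ 34.
Since 69 = 64 + 4 + 1, 75^69 ≡ 34 · 55 · 75; multiplying out mod 139: 34·55 = 1870 ≡ 63, then 63·75 = 4725 ≡ 138. Thus 75^69 ≡ 138 ≡ −1 (mod 139).
The value −1 means 75 is a non-residue modulo 139, so t² ≡ 75 (mod 139) is impossible.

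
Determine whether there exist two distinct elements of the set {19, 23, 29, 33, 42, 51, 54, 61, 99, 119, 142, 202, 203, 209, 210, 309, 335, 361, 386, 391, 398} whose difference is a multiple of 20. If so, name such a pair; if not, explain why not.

19 and 99 are such a pair.

Reduce each element mod 20: 19↦19, 23↦3, 29↦9, 33↦13, 42↦2, 51↦11, 54↦14, 61↦1, 99↦19, 119↦19, 142↦2, 202↦2, 203↦3, 209↦9, 210↦10, 309↦9, 335↦15, 361↦1, 386↦6, 391↦11, 398↦18. The residue 19 repeats (at 19 and 99), and 99 − 19 = 80 = 4·20.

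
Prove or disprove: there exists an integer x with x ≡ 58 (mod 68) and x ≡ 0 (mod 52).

gcd(68, 52) = 4. If x ≡ 58 (mod 68) and x ≡ 0 (mod 52), then x ≡ 58 (mod 4) and x ≡ 0 (mod 4).
These are incompatible: 58 − 0 = 58 is not divisible by 4.
Therefore no such x exists.

There is no such integer.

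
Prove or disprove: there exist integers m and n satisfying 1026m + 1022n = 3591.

No such integers exist.

gcd(1026, 1022) = 2, so every integer of the form 1026m + 1022n is a multiple of 2.
But 3591 = 2·1795 + 1, so 2 ∤ 3591.
Therefore 1026m + 1022n = 3591 has no solution in integers.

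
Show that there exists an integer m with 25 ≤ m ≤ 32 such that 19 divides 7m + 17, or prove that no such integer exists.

The values of 7m + 17 for m = 25, 26, …, 32 are 192, 199, 206, 213, 220, 227, 234, 241; reduced mod 19 these are 2, 9, 16, 4, 11, 18, 6, 13.
Since 0 is absent from this list, 19 ∤ 7m + 17 for every m with 25 ≤ m ≤ 32.

No such integer m in that range exists.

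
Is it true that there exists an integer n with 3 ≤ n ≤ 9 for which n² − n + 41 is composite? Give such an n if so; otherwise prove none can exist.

The values for n = 3, 4, …, 9 are 47, 53, 61, 71, 83, 97, 113, and each of these is prime.
So no value in the range makes the expression composite.

No, no such integer n in that range exists.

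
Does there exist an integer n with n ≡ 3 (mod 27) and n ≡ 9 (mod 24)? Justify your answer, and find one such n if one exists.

gcd(27, 24) = 3. A simultaneous solution exists iff 3 ≡ 9 (mod 3); here 3 mod 3 = 0 = 9 mod 3, so it does.
The integers ≡ 3 (mod 27) are 3, 30, 57, …; their remainders mod 24 are 3, 6, 9, so n = 57 is the first that is ≡ 9 (mod 24).
Verify: 57 = 2·27 + 3 and 57 = 2·24 + 9. ✓

n = 57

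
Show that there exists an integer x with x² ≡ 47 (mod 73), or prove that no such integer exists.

No, no such integer exists.

73 is prime, so by Euler's criterion 47 is a square mod 73 iff 47^((73−1)/2) = 47^36 ≡ 1 (mod 73).
Repeated squaring mod 73: 47^2 = 2209 ≡ 19; 47^4 ≡ 19² = 361 ≡ 69; 47^8 ≡ 69² = 4761 ≡ 16; 47^16 ≡ 16² = 256 ≡ 37; 47^32 ≡ 37² = 1369 ≡ 55.
Since 36 = 32 + 4, 47^36 ≡ 55 · 69; multiplying out mod 73: 55·69 = 3795 ≡ 72. Thus 47^36 ≡ 72 ≡ −1 (mod 73).
The value −1 means 47 is a non-residue modulo 73, so x² ≡ 47 (mod 73) is impossible.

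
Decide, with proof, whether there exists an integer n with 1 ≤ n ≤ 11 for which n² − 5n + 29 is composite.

At n = 11: 11² − 5·11 + 29 = 95 = 5·19, which is composite.

n = 11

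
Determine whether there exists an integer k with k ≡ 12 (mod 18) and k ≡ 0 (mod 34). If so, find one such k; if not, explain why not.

k = 102

Here gcd(18, 34) = 2, and both 12 and 0 leave remainder 0 mod 2, so the system is consistent.
The integers ≡ 12 (mod 18) are 12, 30, 48, 66, 84, 102, …; their remainders mod 34 are 12, 30, 14, 32, 16, 0, so k = 102 is the first that is ≡ 0 (mod 34).
Verify: 102 = 5·18 + 12 and 102 = 3·34 + 0. ✓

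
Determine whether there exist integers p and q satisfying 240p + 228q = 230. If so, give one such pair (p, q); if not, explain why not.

gcd(240, 228) = 12, so every integer of the form 240p + 228q is a multiple of 12.
However 230 leaves remainder 2 on division by 12.
Therefore 240p + 228q = 230 has no solution in integers.

No, no such integers exist.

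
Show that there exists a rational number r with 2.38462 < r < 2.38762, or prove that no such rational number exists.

r = 74/31

Scale by 31: the interval becomes (73.92322, 74.01622), which contains the integer 74.
Dividing back, 2.38462 < 74/31 < 2.38762, and 74/31 is rational.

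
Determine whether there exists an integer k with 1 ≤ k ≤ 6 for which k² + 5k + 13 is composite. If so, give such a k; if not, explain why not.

k = 5

At k = 5: 5² + 5·5 + 13 = 63 = 3·21, which is composite.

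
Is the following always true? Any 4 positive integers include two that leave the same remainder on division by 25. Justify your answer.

No, the set {29, 30, 31, 32} is a counterexample.

Try 4 consecutive integers, 29, 30, 31, 32. Their remainders mod 25 are 4, 5, 6, 7 — pairwise different, as any 4 ≤ 25 consecutive integers have distinct residues.
So no two of them leave the same remainder on division by 25; the claim fails for this set.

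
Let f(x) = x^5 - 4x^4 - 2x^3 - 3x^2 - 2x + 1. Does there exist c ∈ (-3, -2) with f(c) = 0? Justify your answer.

f(-3) = -533 and f(-2) = -87, both negative, so a sign-change argument is unavailable; we show f keeps this sign on the whole interval.
Substitute x = -2 − u, where 0 < u < 1 on the interval. Expanding, f(-2 − u) = -u^5 - 14u^4 - 70u^3 - 167u^2 - 194u - 87.
All 6 nonzero coefficients of this polynomial in u are negative; hence for u > 0 the value is a sum of negative terms (the constant -87 among them).
Therefore f(x) < 0 throughout (-3, -2), and f has no zero there.

No.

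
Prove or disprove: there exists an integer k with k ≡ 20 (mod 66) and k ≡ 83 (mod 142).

gcd(66, 142) = 2. If k ≡ 20 (mod 66) and k ≡ 83 (mod 142), then k ≡ 20 (mod 2) and k ≡ 83 (mod 2).
But 20 mod 2 = 0 while 83 mod 2 = 1, a contradiction.
Hence the system has no solution.

There is no such integer.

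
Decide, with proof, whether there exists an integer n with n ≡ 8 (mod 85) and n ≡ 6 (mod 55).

No such integer exists.

gcd(85, 55) = 5. If n ≡ 8 (mod 85) and n ≡ 6 (mod 55), then n ≡ 8 (mod 5) and n ≡ 6 (mod 5).
However 8 ≡ 3 and 6 ≡ 1 (mod 5), and 3 ≠ 1.
Therefore no such n exists.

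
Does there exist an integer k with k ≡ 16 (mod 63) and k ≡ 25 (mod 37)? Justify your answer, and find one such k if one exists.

Since 63 and 37 share no common factor, CRT says the pair of congruences has a solution (unique mod 2331).
Write k = 16 + 63t and require 16 + 63t ≡ 25 (mod 37), i.e. 63t ≡ 9 (mod 37).
63 ≡ 26 (mod 37), so this reads 26t ≡ 9 (mod 37). Invert 26 mod 37 by the Euclidean algorithm: 37 = 1·26 + 11, 26 = 2·11 + 4, 11 = 2·4 + 3, 4 = 1·3 + 1, 3 = 3·1 + 0; back-substituting, 1 = 4 − 1·3 = 4 − (11 − 2·4) = −11 + 3·4 = −11 + 3·(26 − 2·11) = 3·26 − 7·11 = 3·26 − 7·(37 − 1·26) = −7·37 + 10·26. Hence 26·10 ≡ 1, so 26⁻¹ ≡ 10 (mod 37).
Therefore t ≡ 10·9 = 90 ≡ 16 (mod 37).
With t = 16: k = 16 + 63·16 = 1024.
Verify: 1024 = 16·63 + 16 and 1024 = 27·37 + 25. ✓

k = 1024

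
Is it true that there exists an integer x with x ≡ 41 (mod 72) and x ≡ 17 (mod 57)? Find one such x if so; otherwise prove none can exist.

x = 473

Here gcd(72, 57) = 3, and both 41 and 17 leave remainder 2 mod 3, so the system is consistent.
Step through x = 41, 41 + 72, 41 + 2·72, …: the values 41, 113, 185, 257, 329, 401, 473 reduce mod 57 to 41, 56, 14, 29, 44, 2, 17. The value 473 hits 17.
Verify: 473 = 6·72 + 41 and 473 = 8·57 + 17. ✓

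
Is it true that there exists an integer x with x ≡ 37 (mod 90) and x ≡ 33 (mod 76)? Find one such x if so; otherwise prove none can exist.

gcd(90, 76) = 2. A simultaneous solution exists iff 37 ≡ 33 (mod 2); here 37 mod 2 = 1 = 33 mod 2, so it does.
Put x = 37 + 90t, so we need 90t ≡ 72 (mod 76), equivalently (divide by 2) 45t ≡ 36 (mod 38).
45 ≡ 7 (mod 38), so this reads 7t ≡ 36 (mod 38). Since 7·11 = 77 = 2·38 + 1, the inverse of 7 mod 38 is 11.
Multiplying by 11: t ≡ 11·36 = 396 ≡ 16 (mod 38).
Then x = 37 + 90·16 = 1477.
Verify: 1477 = 16·90 + 37 and 1477 = 19·76 + 33. ✓

x = 1477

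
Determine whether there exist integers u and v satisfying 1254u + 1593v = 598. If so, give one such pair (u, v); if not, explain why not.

No such integers exist.

Both 1254 and 1593 are divisible by gcd(1254, 1593) = 3, hence so is any combination 1254u + 1593v.
But 598 = 3·199 + 1, so 3 ∤ 598.
Hence no integers u, v satisfy the equation.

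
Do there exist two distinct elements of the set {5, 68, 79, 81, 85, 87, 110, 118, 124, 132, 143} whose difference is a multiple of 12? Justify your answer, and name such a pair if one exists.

Residues mod 12: 5↦5, 68↦8, 79↦7, 81↦9, 85↦1, 87↦3, 110↦2, 118↦10, 124↦4, 132↦0, 143↦11.
All 11 residues are distinct, so no two elements differ by a multiple of 12.

No such pair exists.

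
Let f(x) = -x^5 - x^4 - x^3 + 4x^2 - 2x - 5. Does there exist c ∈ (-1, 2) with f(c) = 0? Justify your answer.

Yes, such a c exists.

f(-1) = 2 and f(2) = -49, which have opposite signs.
As a polynomial, f is continuous on every closed interval.
By the Intermediate Value Theorem, f takes the value 0 somewhere in the open interval.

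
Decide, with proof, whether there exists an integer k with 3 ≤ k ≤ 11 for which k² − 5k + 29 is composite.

k = 9

At k = 9: 9² − 5·9 + 29 = 65 = 5·13, which is composite.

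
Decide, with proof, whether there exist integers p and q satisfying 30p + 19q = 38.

Since gcd(30, 19) = 1, every integer is an integer combination of 30 and 19.
Euclidean algorithm: 30 = 1·19 + 11, 19 = 1·11 + 8, 11 = 1·8 + 3, 8 = 2·3 + 2, 3 = 1·2 + 1, 2 = 2·1 + 0.
Back-substituting, 1 = 3 − 1·2 = 3 − (8 − 2·3) = −8 + 3·3 = −8 + 3·(11 − 1·8) = 3·11 − 4·8 = 3·11 − 4·(19 − 1·11) = −4·19 + 7·11 = −4·19 + 7·(30 − 1·19) = 7·30 − 11·19; that is, 30·7 + 19·(-11) = 1.
Scaling by 38 gives the particular solution (p, q) = (266, -418).
Shifting by a multiple of (19, −30) keeps it a solution: p = 266 − 14·19 = 0, q = -418 + 14·30 = 2.
Check: 30·0 + 19·2 = 0 + 38 = 38. ✓

p = 0, q = 2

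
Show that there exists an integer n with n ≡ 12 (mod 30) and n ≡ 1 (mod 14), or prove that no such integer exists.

There is no such integer.

gcd(30, 14) = 2. If n ≡ 12 (mod 30) and n ≡ 1 (mod 14), then n ≡ 12 (mod 2) and n ≡ 1 (mod 2).
These are incompatible: 12 − 1 = 11 is not divisible by 2.
So no integer satisfies both congruences.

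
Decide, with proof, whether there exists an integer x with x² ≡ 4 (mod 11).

Take x = 2. Then 2² = 4, and since 0 ≤ 4 < 11 this is already reduced: 2² ≡ 4 (mod 11).

x = 2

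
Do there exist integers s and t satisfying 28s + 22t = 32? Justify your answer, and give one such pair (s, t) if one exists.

s = 9, t = -10

gcd(28, 22) = 2, and 2 divides 32, so integer solutions exist.
Dividing through by 2 reduces the equation to 14s + 11t = 16.
Run the Euclidean algorithm on 14 and 11: 14 = 1·11 + 3, 11 = 3·3 + 2, 3 = 1·2 + 1, 2 = 2·1 + 0.
Back-substituting, 1 = 3 − 1·2 = 3 − (11 − 3·3) = −11 + 4·3 = −11 + 4·(14 − 1·11) = 4·14 − 5·11; that is, 14·4 + 11·(-5) = 1.
Multiplying through by 16: s = 4·16 = 64, t = (-5)·16 = -80 is a solution.
Subtracting 5·11 from s and adding 5·14 to t gives the tidier solution (9, -10).
Check: 28·9 + 22·(-10) = 252 − 220 = 32. ✓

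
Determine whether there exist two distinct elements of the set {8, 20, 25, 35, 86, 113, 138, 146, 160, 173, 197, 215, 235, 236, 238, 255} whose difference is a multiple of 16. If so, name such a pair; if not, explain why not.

Reduce each element modulo 16: 8↦8, 20↦4, 25↦9, 35↦3, 86↦6, 113↦1, 138↦10, 146↦2, 160↦0, 173↦13, 197↦5, 215↦7, 235↦11, 236↦12, 238↦14, 255↦15.
No residue repeats among the 16 elements, so no pair has difference ≡ 0 (mod 16).

There is no such pair.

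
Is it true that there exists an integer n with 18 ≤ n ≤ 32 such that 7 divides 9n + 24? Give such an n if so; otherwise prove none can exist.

At n = 23 we get 9·23 + 24 = 231, and 231 = 7·33.

n = 23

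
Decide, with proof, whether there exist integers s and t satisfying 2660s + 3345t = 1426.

No, no such integers exist.

Any value of 2660s + 3345t is a multiple of gcd(2660, 3345) = 5.
But 1426 is not a multiple of 5 (it leaves remainder 1).
So the equation is unsolvable over ℤ.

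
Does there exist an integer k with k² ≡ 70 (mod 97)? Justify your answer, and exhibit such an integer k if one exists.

k = 19

Take k = 19. Then 19² = 361 = 3·97 + 70, so 19² ≡ 70 (mod 97).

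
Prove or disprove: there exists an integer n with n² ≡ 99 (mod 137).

n = 28 works: 28² = 784, and 784 − 99 = 685 = 5·137.

n = 28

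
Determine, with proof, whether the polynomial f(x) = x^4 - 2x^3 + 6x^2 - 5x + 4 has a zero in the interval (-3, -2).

No such root exists.

The endpoint values f(-3) = 208 and f(-2) = 70 are both positive. Claim: f(x) > 0 for every x in (-3, -2).
Substitute x = -2 − u, where 0 < u < 1 on the interval. Expanding, f(-2 − u) = u^4 + 10u^3 + 42u^2 + 85u + 70.
The nonzero coefficients here are all positive, so for u > 0 every term is positive (or zero), and the constant term 70 is strictly positive.
Therefore f(x) > 0 throughout (-3, -2), and f has no zero there.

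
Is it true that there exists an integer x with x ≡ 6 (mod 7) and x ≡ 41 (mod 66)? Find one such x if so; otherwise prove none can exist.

x = 41

Since 7 and 66 share no common factor, CRT says the pair of congruences has a solution (unique mod 462).
Write x = 6 + 7t and require 6 + 7t ≡ 41 (mod 66), i.e. 7t ≡ 35 (mod 66).
To invert 7 modulo 66: 66 = 9·7 + 3, 7 = 2·3 + 1, 3 = 3·1 + 0, and unwinding, 1 = 7 − 2·3 = 7 − 2·(66 − 9·7) = −2·66 + 19·7. Thus 7⁻¹ ≡ 19 (mod 66).
Therefore t ≡ 19·35 = 665 ≡ 5 (mod 66).
Taking t = 5 gives x = 6 + 7·5 = 41.
Check: 41 mod 7 = 6, 41 mod 66 = 41. ✓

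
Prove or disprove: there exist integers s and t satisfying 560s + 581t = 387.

Any value of 560s + 581t is a multiple of gcd(560, 581) = 7.
However 387 leaves remainder 2 on division by 7.
So the equation is unsolvable over ℤ.

There are no such integers.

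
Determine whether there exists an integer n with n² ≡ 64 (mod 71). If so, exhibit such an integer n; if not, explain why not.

n = 63 works: 63² = 3969, and 3969 − 64 = 3905 = 55·71.

n = 63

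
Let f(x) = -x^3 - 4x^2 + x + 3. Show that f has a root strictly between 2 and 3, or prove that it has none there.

No.

The endpoint values f(2) = -19 and f(3) = -57 are both negative. Claim: f(x) < 0 for every x in (2, 3).
Substitute x = 2 + u, where 0 < u < 1 on the interval. Expanding, f(2 + u) = -u^3 - 10u^2 - 27u - 19.
The nonzero coefficients here are all negative, so for u > 0 every term is negative (or zero), and the constant term -19 is strictly negative.
So f is strictly negative on (2, 3); no root exists in the interval.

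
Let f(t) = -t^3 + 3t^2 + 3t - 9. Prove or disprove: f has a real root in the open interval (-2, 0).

Yes, f has a root in the interval.

f(-2) = 5 and f(0) = -9, which have opposite signs.
As a polynomial, f is continuous on every closed interval.
By the Intermediate Value Theorem, f takes the value 0 somewhere in the open interval.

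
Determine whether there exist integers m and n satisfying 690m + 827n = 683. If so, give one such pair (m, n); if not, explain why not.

690 and 827 are coprime, so 690m + 827n ranges over all of ℤ.
Dividing repeatedly: 827 = 1·690 + 137, 690 = 5·137 + 5, 137 = 27·5 + 2, 5 = 2·2 + 1, 2 = 2·1 + 0.
Unwinding: 1 = 5 − 2·2 = 5 − 2·(137 − 27·5) = −2·137 + 55·5 = −2·137 + 55·(690 − 5·137) = 55·690 − 277·137 = 55·690 − 277·(827 − 1·690) = −277·827 + 332·690, i.e. 690·332 + 827·(-277) = 1.
Times 683: 690·226756 + 827·(-189191) = 683, so (226756, -189191) solves it.
Shifting by a multiple of (827, −690) keeps it a solution: m = 226756 − 274·827 = 158, n = -189191 + 274·690 = -131.
Indeed 690·158 + 827·(-131) = 109020 − 108337 = 683.

m = 158, n = -131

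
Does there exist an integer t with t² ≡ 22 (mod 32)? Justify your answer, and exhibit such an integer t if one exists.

There is no such integer.

Work modulo the divisor 4 of 32. If t² ≡ 22 (mod 32) then t² ≡ 2 (mod 4).
Computing t² mod 4 for t = 0, 1, …, 2 (enough, by the symmetry t ↦ 4 − t) gives 0, 1, 0.
So the quadratic residues mod 4 are {0, 1}, and 2 is not among them.
Therefore t² ≡ 22 (mod 32) has no solution.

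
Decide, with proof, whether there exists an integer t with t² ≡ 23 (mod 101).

Take t = 86. Then 86² = 7396 = 73·101 + 23, so 86² ≡ 23 (mod 101).

t = 86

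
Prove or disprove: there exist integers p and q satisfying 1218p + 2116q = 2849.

No such integers exist.

gcd(1218, 2116) = 2, so every integer of the form 1218p + 2116q is a multiple of 2.
But 2849 is not a multiple of 2 (it leaves remainder 1).
Hence no integers p, q satisfy the equation.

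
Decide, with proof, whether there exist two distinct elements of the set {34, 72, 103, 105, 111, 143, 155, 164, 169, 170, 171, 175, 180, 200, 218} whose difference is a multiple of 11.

Yes: 34 and 111.

34 mod 11 = 1 and 111 mod 11 = 1, so 111 − 34 = 77 = 7·11.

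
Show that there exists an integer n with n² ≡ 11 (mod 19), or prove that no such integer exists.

Take n = 7. Then 7² = 49 = 2·19 + 11, so 7² ≡ 11 (mod 19).

n = 7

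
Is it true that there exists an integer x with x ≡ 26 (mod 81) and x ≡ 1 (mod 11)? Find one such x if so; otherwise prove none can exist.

The moduli 81 and 11 are coprime, so by the Chinese Remainder Theorem a unique solution modulo 891 exists.
Any solution of the first congruence is x = 26 + 81t; substituting into the second, 81t ≡ 1 − 26 ≡ 8 (mod 11).
81 ≡ 4 (mod 11), so this reads 4t ≡ 8 (mod 11). To invert 4 modulo 11: 11 = 2·4 + 3, 4 = 1·3 + 1, 3 = 3·1 + 0, and unwinding, 1 = 4 − 1·3 = 4 − (11 − 2·4) = −11 + 3·4. Thus 4⁻¹ ≡ 3 (mod 11).
Therefore t ≡ 3·8 = 24 ≡ 2 (mod 11).
With t = 2: x = 26 + 81·2 = 188.
Check: 188 mod 81 = 26, 188 mod 11 = 1. ✓

x = 188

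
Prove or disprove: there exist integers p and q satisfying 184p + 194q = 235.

No, no such integers exist.

Both 184 and 194 are divisible by gcd(184, 194) = 2, hence so is any combination 184p + 194q.
However 235 leaves remainder 1 on division by 2.
So the equation is unsolvable over ℤ.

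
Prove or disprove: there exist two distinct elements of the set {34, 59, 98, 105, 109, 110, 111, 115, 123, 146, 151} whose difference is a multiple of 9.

34 and 115 are such a pair.

Both 34 and 115 leave remainder 7 on division by 9; their difference 81 = 9·9 is a multiple of 9.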